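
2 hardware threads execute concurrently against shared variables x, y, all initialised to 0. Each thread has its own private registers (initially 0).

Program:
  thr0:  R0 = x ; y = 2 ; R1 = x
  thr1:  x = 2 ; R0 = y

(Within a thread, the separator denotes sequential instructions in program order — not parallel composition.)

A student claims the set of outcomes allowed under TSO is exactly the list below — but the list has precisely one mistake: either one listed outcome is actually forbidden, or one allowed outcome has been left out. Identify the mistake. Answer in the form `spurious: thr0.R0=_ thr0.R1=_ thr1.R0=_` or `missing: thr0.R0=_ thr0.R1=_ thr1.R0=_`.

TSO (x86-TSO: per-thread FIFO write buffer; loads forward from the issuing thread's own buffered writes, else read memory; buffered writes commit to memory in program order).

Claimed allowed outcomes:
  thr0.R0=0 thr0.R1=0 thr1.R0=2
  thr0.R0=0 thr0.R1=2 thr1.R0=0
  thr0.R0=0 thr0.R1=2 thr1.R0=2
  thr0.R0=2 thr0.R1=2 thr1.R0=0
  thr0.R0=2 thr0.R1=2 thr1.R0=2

missing: thr0.R0=0 thr0.R1=0 thr1.R0=0

outcome vector order: (thr0.R0,thr0.R1,thr1.R0)
TSO (6): 000, 002, 020, 022, 220, 222
TSO∖claimed = {000}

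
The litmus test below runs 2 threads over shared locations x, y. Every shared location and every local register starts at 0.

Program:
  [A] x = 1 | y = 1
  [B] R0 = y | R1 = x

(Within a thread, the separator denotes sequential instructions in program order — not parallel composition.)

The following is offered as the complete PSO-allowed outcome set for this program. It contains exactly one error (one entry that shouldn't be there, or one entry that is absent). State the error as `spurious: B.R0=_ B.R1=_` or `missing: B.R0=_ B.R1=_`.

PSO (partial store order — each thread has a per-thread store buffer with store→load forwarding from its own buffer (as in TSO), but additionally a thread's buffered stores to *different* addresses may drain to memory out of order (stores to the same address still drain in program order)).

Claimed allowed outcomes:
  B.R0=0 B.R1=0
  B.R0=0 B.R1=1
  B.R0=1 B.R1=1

outcome vector order: (B.R0,B.R1)
PSO (4): <0 0>, <0 1>, <1 0>, <1 1>
PSO∖claimed = {<1 0>}

missing: B.R0=1 B.R1=0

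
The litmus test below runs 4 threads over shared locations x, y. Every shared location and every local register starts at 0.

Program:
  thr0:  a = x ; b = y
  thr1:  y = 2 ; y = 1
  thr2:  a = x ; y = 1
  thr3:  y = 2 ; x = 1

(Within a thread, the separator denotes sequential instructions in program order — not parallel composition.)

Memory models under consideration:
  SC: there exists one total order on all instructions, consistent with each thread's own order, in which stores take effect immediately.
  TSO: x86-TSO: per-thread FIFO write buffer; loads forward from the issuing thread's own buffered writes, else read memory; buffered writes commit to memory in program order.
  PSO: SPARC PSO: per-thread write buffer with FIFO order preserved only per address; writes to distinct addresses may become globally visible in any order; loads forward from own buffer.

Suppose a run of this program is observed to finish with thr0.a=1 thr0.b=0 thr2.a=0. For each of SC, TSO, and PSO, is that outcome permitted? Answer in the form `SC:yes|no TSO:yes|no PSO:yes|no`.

outcome vector order: (thr0.a,thr0.b,thr2.a)
under SC → <0 0 0>; <0 0 1>; <0 1 0>; <0 1 1>; <0 2 0>; <0 2 1>; <1 1 0>; <1 1 1>; <1 2 0>; <1 2 1>
under TSO → <0 0 0>; <0 0 1>; <0 1 0>; <0 1 1>; <0 2 0>; <0 2 1>; <1 1 0>; <1 1 1>; <1 2 0>; <1 2 1>
under PSO → <0 0 0>; <0 0 1>; <0 1 0>; <0 1 1>; <0 2 0>; <0 2 1>; <1 0 0>; <1 0 1>; <1 1 0>; <1 1 1>; <1 2 0>; <1 2 1>
target <1 0 0> ∈ {PSO}

SC:no TSO:no PSO:yes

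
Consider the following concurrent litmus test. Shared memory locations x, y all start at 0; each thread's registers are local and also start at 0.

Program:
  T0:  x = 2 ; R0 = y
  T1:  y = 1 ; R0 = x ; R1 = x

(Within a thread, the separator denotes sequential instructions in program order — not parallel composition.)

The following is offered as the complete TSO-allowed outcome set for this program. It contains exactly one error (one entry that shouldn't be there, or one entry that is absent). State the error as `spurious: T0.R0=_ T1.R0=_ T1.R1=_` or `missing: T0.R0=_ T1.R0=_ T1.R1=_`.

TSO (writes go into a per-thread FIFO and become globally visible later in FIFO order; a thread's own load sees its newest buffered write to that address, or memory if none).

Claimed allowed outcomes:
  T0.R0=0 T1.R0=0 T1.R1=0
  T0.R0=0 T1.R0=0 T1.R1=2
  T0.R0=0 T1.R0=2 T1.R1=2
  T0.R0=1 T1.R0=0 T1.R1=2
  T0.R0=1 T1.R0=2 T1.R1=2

missing: T0.R0=1 T1.R0=0 T1.R1=0

outcome vector order: (T0.R0,T1.R0,T1.R1)
TSO: 6 outcomes — {<0 0 0>, <0 0 2>, <0 2 2>, <1 0 0>, <1 0 2>, <1 2 2>}
TSO∖claimed = {<1 0 0>}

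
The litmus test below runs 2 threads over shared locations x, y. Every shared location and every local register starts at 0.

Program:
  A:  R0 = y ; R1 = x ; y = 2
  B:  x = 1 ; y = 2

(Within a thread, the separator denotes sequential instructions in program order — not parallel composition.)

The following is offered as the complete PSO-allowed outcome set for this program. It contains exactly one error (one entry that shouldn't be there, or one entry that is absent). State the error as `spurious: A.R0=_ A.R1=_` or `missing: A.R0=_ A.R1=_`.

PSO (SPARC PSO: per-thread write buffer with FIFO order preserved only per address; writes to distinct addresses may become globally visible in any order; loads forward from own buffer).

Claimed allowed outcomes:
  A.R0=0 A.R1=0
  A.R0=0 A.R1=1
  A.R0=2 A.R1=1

missing: A.R0=2 A.R1=0

outcome vector order: (A.R0,A.R1)
PSO (4): 0/0 0/1 2/0 2/1
PSO∖claimed = {2/0}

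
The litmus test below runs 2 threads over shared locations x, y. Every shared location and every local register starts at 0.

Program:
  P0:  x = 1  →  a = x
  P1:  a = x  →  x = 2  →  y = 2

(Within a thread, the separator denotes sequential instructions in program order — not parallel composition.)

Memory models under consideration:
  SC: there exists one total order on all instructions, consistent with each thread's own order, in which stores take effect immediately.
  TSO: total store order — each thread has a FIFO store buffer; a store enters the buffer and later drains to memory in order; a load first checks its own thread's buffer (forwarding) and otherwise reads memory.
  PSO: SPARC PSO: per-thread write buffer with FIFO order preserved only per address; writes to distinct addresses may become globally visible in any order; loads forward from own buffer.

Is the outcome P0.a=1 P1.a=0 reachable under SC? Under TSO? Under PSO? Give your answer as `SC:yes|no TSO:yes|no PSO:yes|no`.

outcome vector order: (P0.a,P1.a)
under SC → 1/0 1/1 2/0 2/1
under TSO → 1/0 1/1 2/0 2/1
under PSO → 1/0 1/1 2/0 2/1
target 1/0 ∈ {SC,TSO,PSO}

SC:yes TSO:yes PSO:yes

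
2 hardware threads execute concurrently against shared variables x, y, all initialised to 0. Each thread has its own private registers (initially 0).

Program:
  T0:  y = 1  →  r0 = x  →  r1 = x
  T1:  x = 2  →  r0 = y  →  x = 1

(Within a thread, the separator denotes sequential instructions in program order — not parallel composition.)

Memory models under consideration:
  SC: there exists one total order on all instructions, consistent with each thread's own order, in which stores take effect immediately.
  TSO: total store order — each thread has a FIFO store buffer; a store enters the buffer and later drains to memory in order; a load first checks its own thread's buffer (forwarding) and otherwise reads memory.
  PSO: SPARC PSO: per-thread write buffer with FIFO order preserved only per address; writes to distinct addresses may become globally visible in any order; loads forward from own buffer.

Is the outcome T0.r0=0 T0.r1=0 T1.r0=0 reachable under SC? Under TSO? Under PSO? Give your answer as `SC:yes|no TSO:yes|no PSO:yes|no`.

SC:no TSO:yes PSO:yes

outcome vector order: (T0.r0,T0.r1,T1.r0)
SC (9): <0 0 1>, <0 1 1>, <0 2 1>, <1 1 0>, <1 1 1>, <2 1 0>, <2 1 1>, <2 2 0>, <2 2 1>
TSO (12): <0 0 0>, <0 0 1>, <0 1 0>, <0 1 1>, <0 2 0>, <0 2 1>, <1 1 0>, <1 1 1>, <2 1 0>, <2 1 1>, <2 2 0>, <2 2 1>
PSO (12): <0 0 0>, <0 0 1>, <0 1 0>, <0 1 1>, <0 2 0>, <0 2 1>, <1 1 0>, <1 1 1>, <2 1 0>, <2 1 1>, <2 2 0>, <2 2 1>
target <0 0 0> ∈ {TSO,PSO}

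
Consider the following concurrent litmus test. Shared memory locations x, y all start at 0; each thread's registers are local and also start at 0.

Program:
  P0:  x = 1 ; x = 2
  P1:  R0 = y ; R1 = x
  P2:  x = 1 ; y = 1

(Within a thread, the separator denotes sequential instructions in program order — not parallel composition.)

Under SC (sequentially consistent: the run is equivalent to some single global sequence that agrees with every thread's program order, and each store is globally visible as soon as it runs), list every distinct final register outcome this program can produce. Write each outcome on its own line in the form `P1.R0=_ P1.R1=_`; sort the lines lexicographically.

P1.R0=0 P1.R1=0
P1.R0=0 P1.R1=1
P1.R0=0 P1.R1=2
P1.R0=1 P1.R1=1
P1.R0=1 P1.R1=2

outcome vector order: (P1.R0,P1.R1)
|SC outcomes| = 5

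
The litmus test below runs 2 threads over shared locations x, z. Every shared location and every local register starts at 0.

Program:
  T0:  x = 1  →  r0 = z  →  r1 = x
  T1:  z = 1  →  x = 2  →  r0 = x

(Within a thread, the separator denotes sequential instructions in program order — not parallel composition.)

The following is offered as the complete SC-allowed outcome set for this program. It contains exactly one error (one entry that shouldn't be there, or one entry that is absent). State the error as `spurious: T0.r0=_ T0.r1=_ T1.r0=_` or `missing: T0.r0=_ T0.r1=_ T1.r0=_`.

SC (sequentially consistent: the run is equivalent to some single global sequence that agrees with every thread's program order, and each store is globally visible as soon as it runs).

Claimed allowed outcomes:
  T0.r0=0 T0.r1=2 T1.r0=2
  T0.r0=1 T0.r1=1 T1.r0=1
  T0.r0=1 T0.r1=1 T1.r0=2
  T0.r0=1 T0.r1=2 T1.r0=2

missing: T0.r0=0 T0.r1=1 T1.r0=2

outcome vector order: (T0.r0,T0.r1,T1.r0)
SC: 5 outcomes — {012, 022, 111, 112, 122}
SC∖claimed = {012}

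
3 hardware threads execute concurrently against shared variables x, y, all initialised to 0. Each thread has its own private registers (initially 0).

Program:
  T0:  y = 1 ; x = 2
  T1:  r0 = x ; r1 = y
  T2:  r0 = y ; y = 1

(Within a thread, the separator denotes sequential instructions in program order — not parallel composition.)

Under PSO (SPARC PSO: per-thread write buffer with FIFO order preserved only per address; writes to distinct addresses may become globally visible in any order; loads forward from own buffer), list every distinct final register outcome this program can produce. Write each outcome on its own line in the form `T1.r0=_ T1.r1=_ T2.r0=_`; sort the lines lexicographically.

outcome vector order: (T1.r0,T1.r1,T2.r0)
|PSO outcomes| = 8

T1.r0=0 T1.r1=0 T2.r0=0
T1.r0=0 T1.r1=0 T2.r0=1
T1.r0=0 T1.r1=1 T2.r0=0
T1.r0=0 T1.r1=1 T2.r0=1
T1.r0=2 T1.r1=0 T2.r0=0
T1.r0=2 T1.r1=0 T2.r0=1
T1.r0=2 T1.r1=1 T2.r0=0
T1.r0=2 T1.r1=1 T2.r0=1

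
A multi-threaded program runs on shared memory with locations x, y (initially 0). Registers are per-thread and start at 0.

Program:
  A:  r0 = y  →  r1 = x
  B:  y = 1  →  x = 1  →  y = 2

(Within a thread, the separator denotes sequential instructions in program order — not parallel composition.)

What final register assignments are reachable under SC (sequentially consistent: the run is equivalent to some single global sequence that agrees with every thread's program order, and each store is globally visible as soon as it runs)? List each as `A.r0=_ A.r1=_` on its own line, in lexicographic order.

outcome vector order: (A.r0,A.r1)
|SC outcomes| = 5

A.r0=0 A.r1=0
A.r0=0 A.r1=1
A.r0=1 A.r1=0
A.r0=1 A.r1=1
A.r0=2 A.r1=1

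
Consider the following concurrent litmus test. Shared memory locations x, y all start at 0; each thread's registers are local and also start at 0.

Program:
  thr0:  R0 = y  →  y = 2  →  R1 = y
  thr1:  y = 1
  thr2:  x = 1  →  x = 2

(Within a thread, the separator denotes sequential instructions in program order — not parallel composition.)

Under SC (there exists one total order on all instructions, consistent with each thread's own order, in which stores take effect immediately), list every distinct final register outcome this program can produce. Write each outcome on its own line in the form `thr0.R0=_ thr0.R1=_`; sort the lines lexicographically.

outcome vector order: (thr0.R0,thr0.R1)
|SC outcomes| = 3

thr0.R0=0 thr0.R1=1
thr0.R0=0 thr0.R1=2
thr0.R0=1 thr0.R1=2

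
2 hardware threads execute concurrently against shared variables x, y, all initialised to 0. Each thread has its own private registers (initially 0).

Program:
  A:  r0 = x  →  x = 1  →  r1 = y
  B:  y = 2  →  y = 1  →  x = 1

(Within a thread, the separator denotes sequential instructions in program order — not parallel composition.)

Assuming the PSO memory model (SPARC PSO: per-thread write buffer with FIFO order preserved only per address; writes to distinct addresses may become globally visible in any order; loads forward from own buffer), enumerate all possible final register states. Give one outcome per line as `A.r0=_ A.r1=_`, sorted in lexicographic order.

A.r0=0 A.r1=0
A.r0=0 A.r1=1
A.r0=0 A.r1=2
A.r0=1 A.r1=0
A.r0=1 A.r1=1
A.r0=1 A.r1=2

outcome vector order: (A.r0,A.r1)
|PSO outcomes| = 6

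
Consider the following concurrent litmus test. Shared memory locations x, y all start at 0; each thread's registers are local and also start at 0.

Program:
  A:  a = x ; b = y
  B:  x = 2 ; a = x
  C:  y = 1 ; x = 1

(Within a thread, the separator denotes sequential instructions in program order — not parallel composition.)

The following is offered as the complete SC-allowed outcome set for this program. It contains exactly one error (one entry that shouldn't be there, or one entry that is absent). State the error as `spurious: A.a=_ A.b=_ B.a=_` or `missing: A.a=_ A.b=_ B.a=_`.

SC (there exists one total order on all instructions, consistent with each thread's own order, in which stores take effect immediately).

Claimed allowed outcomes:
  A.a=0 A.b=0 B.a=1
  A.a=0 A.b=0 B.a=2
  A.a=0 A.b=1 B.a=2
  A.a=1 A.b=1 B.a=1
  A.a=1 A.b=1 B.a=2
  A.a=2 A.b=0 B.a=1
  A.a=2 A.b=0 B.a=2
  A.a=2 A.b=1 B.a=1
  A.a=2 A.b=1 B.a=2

outcome vector order: (A.a,A.b,B.a)
under SC → 0/0/1 0/0/2 0/1/1 0/1/2 1/1/1 1/1/2 2/0/1 2/0/2 2/1/1 2/1/2
SC∖claimed = {0/1/1}

missing: A.a=0 A.b=1 B.a=1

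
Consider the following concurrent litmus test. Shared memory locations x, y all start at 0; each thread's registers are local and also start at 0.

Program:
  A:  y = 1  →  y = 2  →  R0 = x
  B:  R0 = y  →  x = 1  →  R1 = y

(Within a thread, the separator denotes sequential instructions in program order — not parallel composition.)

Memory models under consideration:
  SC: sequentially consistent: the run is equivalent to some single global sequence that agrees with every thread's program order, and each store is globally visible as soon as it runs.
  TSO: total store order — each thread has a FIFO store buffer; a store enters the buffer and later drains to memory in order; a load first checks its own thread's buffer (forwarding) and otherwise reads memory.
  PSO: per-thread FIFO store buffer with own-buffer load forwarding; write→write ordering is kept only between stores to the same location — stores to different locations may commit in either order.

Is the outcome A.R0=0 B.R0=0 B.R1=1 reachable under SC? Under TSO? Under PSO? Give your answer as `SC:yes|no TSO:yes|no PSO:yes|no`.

outcome vector order: (A.R0,B.R0,B.R1)
SC: 9 outcomes — {<0 0 2>, <0 1 2>, <0 2 2>, <1 0 0>, <1 0 1>, <1 0 2>, <1 1 1>, <1 1 2>, <1 2 2>}
TSO: 12 outcomes — {<0 0 0>, <0 0 1>, <0 0 2>, <0 1 1>, <0 1 2>, <0 2 2>, <1 0 0>, <1 0 1>, <1 0 2>, <1 1 1>, <1 1 2>, <1 2 2>}
PSO: 12 outcomes — {<0 0 0>, <0 0 1>, <0 0 2>, <0 1 1>, <0 1 2>, <0 2 2>, <1 0 0>, <1 0 1>, <1 0 2>, <1 1 1>, <1 1 2>, <1 2 2>}
target <0 0 1> ∈ {TSO,PSO}

SC:no TSO:yes PSO:yes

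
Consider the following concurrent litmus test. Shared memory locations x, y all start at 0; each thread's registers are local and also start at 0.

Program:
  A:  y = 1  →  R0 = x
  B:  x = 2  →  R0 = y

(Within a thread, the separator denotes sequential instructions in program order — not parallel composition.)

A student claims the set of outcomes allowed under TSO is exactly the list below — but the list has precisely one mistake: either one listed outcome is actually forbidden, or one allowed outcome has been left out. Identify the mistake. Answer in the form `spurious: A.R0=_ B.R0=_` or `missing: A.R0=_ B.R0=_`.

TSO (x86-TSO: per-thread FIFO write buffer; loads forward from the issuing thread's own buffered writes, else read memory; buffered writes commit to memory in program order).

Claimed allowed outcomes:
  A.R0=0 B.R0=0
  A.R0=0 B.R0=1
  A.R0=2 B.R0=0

missing: A.R0=2 B.R0=1

outcome vector order: (A.R0,B.R0)
TSO (4): 00; 01; 20; 21
TSO∖claimed = {21}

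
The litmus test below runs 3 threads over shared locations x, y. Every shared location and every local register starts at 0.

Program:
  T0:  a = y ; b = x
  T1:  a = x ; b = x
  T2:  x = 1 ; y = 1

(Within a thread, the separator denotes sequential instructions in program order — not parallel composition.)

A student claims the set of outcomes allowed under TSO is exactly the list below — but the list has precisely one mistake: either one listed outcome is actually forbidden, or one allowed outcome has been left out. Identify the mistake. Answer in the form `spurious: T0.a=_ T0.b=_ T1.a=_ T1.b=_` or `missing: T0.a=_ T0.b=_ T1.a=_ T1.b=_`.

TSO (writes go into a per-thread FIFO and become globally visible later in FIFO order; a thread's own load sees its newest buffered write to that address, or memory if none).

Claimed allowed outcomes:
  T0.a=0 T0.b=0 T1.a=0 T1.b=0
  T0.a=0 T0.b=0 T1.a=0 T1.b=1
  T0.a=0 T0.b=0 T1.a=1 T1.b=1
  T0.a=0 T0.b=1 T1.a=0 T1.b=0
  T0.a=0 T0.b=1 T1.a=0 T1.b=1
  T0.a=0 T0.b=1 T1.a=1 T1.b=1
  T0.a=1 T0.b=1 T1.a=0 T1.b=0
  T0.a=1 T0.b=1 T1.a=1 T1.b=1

missing: T0.a=1 T0.b=1 T1.a=0 T1.b=1

outcome vector order: (T0.a,T0.b,T1.a,T1.b)
TSO (9): <0 0 0 0> <0 0 0 1> <0 0 1 1> <0 1 0 0> <0 1 0 1> <0 1 1 1> <1 1 0 0> <1 1 0 1> <1 1 1 1>
TSO∖claimed = {<1 1 0 1>}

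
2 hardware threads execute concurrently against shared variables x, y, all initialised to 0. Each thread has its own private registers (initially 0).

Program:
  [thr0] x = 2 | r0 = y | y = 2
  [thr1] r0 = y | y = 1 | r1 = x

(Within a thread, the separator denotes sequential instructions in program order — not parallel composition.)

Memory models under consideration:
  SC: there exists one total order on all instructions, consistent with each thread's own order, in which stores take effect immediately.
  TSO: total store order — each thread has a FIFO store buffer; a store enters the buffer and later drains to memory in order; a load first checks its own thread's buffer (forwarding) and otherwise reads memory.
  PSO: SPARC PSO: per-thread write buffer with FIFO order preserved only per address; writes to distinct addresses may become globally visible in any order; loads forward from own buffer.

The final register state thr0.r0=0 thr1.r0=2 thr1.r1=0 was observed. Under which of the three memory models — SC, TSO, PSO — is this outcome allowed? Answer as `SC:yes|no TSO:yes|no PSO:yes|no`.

outcome vector order: (thr0.r0,thr1.r0,thr1.r1)
under SC → (0,0,2), (0,2,2), (1,0,0), (1,0,2)
under TSO → (0,0,0), (0,0,2), (0,2,2), (1,0,0), (1,0,2)
under PSO → (0,0,0), (0,0,2), (0,2,0), (0,2,2), (1,0,0), (1,0,2)
target (0,2,0) ∈ {PSO}

SC:no TSO:no PSO:yes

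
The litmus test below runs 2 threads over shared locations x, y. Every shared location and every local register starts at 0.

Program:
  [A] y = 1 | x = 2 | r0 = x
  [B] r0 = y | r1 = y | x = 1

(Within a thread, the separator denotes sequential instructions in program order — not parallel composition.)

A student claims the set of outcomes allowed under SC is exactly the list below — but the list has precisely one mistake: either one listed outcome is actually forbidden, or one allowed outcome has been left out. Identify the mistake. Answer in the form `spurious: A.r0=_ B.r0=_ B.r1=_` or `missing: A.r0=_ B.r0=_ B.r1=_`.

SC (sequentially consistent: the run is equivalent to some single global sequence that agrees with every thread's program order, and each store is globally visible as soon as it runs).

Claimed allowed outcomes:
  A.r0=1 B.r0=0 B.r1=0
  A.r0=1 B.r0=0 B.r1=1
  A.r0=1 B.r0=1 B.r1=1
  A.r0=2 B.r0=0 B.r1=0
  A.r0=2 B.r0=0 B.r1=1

missing: A.r0=2 B.r0=1 B.r1=1

outcome vector order: (A.r0,B.r0,B.r1)
under SC → 100 101 111 200 201 211
SC∖claimed = {211}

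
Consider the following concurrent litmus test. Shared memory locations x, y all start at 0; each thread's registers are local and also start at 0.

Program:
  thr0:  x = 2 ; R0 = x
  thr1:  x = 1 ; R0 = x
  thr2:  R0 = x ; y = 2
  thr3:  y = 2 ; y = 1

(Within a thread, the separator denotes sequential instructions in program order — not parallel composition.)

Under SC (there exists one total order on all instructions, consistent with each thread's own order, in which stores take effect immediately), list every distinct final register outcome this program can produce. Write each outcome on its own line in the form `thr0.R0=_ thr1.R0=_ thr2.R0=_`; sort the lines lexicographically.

thr0.R0=1 thr1.R0=1 thr2.R0=0
thr0.R0=1 thr1.R0=1 thr2.R0=1
thr0.R0=1 thr1.R0=1 thr2.R0=2
thr0.R0=2 thr1.R0=1 thr2.R0=0
thr0.R0=2 thr1.R0=1 thr2.R0=1
thr0.R0=2 thr1.R0=1 thr2.R0=2
thr0.R0=2 thr1.R0=2 thr2.R0=0
thr0.R0=2 thr1.R0=2 thr2.R0=1
thr0.R0=2 thr1.R0=2 thr2.R0=2

outcome vector order: (thr0.R0,thr1.R0,thr2.R0)
|SC outcomes| = 9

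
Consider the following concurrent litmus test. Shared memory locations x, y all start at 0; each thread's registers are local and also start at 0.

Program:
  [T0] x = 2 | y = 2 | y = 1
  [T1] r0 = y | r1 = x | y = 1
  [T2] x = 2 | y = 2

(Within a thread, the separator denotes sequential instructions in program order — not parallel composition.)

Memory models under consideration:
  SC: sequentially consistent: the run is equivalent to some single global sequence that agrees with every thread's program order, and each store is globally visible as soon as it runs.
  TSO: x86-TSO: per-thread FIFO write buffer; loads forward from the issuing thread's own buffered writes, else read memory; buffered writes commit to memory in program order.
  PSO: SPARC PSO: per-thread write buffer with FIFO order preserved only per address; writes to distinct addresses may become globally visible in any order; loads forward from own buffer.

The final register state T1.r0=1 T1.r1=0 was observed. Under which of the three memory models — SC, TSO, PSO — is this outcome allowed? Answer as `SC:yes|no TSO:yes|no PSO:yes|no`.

SC:no TSO:no PSO:yes

outcome vector order: (T1.r0,T1.r1)
SC: 4 outcomes — {<0 0>, <0 2>, <1 2>, <2 2>}
TSO: 4 outcomes — {<0 0>, <0 2>, <1 2>, <2 2>}
PSO: 6 outcomes — {<0 0>, <0 2>, <1 0>, <1 2>, <2 0>, <2 2>}
target <1 0> ∈ {PSO}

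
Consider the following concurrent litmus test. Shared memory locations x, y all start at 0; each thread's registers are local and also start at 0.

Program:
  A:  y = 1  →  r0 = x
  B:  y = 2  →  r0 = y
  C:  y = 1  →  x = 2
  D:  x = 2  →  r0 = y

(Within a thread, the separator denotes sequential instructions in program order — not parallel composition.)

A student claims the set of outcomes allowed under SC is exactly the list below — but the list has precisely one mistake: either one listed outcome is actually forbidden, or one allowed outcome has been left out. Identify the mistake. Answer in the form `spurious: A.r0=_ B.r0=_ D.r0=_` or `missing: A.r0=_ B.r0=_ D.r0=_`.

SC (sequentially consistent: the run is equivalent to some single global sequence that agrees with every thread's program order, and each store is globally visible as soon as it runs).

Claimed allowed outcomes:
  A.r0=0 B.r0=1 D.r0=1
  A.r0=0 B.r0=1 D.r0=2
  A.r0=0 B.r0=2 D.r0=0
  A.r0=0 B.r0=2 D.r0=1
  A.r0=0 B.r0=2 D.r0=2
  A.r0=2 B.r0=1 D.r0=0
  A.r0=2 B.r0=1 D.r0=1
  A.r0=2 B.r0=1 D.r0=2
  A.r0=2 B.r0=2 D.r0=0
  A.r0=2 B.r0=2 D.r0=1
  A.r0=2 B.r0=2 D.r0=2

spurious: A.r0=0 B.r0=2 D.r0=0

outcome vector order: (A.r0,B.r0,D.r0)
[SC] allowed = {<0 1 1>; <0 1 2>; <0 2 1>; <0 2 2>; <2 1 0>; <2 1 1>; <2 1 2>; <2 2 0>; <2 2 1>; <2 2 2>}
claimed∖SC = {<0 2 0>}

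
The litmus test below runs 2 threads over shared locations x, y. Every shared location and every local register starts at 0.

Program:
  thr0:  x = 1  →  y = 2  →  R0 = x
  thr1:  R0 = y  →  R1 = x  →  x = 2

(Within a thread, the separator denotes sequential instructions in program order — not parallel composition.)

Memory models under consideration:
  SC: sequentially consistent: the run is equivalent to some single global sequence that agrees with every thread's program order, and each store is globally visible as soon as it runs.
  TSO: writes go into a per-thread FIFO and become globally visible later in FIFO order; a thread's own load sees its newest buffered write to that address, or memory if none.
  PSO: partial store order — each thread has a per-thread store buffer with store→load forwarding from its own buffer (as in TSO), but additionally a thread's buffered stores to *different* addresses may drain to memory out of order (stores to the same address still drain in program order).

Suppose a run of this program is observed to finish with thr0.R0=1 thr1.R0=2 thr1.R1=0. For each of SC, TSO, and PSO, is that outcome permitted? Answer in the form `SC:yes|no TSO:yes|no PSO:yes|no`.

outcome vector order: (thr0.R0,thr1.R0,thr1.R1)
SC (6): 1/0/0 1/0/1 1/2/1 2/0/0 2/0/1 2/2/1
TSO (6): 1/0/0 1/0/1 1/2/1 2/0/0 2/0/1 2/2/1
PSO (8): 1/0/0 1/0/1 1/2/0 1/2/1 2/0/0 2/0/1 2/2/0 2/2/1
target 1/2/0 ∈ {PSO}

SC:no TSO:no PSO:yes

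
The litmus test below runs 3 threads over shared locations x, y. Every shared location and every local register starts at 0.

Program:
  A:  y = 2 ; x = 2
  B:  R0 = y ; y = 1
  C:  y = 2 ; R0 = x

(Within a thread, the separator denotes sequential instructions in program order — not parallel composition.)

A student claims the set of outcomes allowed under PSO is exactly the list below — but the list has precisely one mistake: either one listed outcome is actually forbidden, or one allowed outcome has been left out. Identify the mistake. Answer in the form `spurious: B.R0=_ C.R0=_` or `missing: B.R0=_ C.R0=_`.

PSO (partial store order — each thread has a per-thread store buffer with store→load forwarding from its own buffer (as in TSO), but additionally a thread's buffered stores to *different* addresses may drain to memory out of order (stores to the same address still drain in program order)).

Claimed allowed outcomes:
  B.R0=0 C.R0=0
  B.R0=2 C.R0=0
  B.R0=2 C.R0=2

outcome vector order: (B.R0,C.R0)
[PSO] allowed = {00; 02; 20; 22}
PSO∖claimed = {02}

missing: B.R0=0 C.R0=2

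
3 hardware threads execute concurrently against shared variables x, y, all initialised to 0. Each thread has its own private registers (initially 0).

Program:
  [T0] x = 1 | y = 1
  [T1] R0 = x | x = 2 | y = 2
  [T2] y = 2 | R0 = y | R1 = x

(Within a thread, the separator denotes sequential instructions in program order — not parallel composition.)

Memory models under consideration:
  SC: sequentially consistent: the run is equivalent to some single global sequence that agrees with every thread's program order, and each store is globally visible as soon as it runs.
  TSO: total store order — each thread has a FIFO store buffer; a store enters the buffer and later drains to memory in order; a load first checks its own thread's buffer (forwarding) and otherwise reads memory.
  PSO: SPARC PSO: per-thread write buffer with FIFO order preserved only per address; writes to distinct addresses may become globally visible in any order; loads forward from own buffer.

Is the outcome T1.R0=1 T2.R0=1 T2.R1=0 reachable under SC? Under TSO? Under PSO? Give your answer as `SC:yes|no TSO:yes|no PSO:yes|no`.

SC:no TSO:no PSO:yes

outcome vector order: (T1.R0,T2.R0,T2.R1)
SC: 10 outcomes — {011, 012, 020, 021, 022, 111, 112, 120, 121, 122}
TSO: 10 outcomes — {011, 012, 020, 021, 022, 111, 112, 120, 121, 122}
PSO: 12 outcomes — {010, 011, 012, 020, 021, 022, 110, 111, 112, 120, 121, 122}
target 110 ∈ {PSO}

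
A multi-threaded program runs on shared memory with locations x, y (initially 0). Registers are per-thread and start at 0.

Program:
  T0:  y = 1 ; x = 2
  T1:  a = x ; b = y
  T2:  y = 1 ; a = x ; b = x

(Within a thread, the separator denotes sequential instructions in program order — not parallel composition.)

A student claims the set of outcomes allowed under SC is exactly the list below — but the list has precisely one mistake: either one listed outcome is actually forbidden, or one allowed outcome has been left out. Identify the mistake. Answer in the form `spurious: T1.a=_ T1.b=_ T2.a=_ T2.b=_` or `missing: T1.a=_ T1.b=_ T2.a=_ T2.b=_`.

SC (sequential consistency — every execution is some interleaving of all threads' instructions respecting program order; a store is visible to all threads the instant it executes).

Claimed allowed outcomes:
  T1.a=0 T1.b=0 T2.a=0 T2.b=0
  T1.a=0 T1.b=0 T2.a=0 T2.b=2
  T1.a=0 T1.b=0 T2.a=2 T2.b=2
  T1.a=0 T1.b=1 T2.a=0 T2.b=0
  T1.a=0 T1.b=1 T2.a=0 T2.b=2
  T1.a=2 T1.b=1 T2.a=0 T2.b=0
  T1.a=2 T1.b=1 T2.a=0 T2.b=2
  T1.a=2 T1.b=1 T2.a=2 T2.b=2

missing: T1.a=0 T1.b=1 T2.a=2 T2.b=2

outcome vector order: (T1.a,T1.b,T2.a,T2.b)
SC: 9 outcomes — {0/0/0/0, 0/0/0/2, 0/0/2/2, 0/1/0/0, 0/1/0/2, 0/1/2/2, 2/1/0/0, 2/1/0/2, 2/1/2/2}
SC∖claimed = {0/1/2/2}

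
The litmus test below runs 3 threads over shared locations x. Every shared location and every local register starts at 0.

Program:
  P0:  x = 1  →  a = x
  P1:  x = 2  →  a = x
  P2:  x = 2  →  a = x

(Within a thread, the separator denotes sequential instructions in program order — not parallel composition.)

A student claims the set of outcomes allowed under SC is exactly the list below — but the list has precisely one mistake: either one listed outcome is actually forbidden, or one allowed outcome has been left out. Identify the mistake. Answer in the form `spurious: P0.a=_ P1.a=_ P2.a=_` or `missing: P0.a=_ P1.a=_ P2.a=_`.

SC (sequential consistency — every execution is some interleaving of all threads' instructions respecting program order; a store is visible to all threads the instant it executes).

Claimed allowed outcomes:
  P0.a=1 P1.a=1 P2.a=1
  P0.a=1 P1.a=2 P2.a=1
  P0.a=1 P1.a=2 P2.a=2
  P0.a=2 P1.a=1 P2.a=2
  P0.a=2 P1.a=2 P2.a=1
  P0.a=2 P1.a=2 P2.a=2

outcome vector order: (P0.a,P1.a,P2.a)
[SC] allowed = {<1 1 1> <1 1 2> <1 2 1> <1 2 2> <2 1 2> <2 2 1> <2 2 2>}
SC∖claimed = {<1 1 2>}

missing: P0.a=1 P1.a=1 P2.a=2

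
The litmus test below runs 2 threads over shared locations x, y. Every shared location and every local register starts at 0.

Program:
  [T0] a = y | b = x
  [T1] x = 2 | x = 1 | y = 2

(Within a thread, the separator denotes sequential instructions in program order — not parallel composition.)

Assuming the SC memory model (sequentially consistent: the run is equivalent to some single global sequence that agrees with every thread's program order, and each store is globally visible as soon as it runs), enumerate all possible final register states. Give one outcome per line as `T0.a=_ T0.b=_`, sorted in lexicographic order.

T0.a=0 T0.b=0
T0.a=0 T0.b=1
T0.a=0 T0.b=2
T0.a=2 T0.b=1

outcome vector order: (T0.a,T0.b)
|SC outcomes| = 4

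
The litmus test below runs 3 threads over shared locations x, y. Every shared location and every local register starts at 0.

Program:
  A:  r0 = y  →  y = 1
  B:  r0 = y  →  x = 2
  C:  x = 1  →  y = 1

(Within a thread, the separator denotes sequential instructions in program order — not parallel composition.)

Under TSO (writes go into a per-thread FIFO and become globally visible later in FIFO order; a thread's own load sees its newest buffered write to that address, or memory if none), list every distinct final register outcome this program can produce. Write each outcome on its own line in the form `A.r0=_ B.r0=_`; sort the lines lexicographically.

outcome vector order: (A.r0,B.r0)
|TSO outcomes| = 4

A.r0=0 B.r0=0
A.r0=0 B.r0=1
A.r0=1 B.r0=0
A.r0=1 B.r0=1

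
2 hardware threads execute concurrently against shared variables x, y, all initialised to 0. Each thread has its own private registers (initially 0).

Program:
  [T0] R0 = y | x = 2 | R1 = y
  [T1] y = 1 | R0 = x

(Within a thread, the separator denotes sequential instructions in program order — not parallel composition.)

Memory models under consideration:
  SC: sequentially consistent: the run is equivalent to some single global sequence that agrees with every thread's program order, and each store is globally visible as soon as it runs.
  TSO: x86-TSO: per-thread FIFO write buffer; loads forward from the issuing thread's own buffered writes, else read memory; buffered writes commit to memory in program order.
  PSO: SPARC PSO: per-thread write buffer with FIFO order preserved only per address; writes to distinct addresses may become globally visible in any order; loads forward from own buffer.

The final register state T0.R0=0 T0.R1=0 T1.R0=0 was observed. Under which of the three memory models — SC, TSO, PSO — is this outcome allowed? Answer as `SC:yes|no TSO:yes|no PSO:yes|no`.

outcome vector order: (T0.R0,T0.R1,T1.R0)
under SC → 0/0/2 0/1/0 0/1/2 1/1/0 1/1/2
under TSO → 0/0/0 0/0/2 0/1/0 0/1/2 1/1/0 1/1/2
under PSO → 0/0/0 0/0/2 0/1/0 0/1/2 1/1/0 1/1/2
target 0/0/0 ∈ {TSO,PSO}

SC:no TSO:yes PSO:yes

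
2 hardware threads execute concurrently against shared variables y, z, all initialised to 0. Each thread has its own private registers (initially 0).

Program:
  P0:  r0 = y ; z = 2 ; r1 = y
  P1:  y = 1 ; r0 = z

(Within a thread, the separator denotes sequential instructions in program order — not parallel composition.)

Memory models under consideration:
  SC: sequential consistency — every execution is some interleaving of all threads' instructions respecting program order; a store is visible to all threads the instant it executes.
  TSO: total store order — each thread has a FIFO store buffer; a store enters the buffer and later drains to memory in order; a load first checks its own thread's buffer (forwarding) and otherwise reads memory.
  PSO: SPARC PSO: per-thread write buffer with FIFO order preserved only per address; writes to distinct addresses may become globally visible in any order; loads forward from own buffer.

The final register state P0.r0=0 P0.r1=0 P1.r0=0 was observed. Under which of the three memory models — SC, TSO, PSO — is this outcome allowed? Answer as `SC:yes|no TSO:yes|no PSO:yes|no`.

SC:no TSO:yes PSO:yes

outcome vector order: (P0.r0,P0.r1,P1.r0)
SC (5): 002; 010; 012; 110; 112
TSO (6): 000; 002; 010; 012; 110; 112
PSO (6): 000; 002; 010; 012; 110; 112
target 000 ∈ {TSO,PSO}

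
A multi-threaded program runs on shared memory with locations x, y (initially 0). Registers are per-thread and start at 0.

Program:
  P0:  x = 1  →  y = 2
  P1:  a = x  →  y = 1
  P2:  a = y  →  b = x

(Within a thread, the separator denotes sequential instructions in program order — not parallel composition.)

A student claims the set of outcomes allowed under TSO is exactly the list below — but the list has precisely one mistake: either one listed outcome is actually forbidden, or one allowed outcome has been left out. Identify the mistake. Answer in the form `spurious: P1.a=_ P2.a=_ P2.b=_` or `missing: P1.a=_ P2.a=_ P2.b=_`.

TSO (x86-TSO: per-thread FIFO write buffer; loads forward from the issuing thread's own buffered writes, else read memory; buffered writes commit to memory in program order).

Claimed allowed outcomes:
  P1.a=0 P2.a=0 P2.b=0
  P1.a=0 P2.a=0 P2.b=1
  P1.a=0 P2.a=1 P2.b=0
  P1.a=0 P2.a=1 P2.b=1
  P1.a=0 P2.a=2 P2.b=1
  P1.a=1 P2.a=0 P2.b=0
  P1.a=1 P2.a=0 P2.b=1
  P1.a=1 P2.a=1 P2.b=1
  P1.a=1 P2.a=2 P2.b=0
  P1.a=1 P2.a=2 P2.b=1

outcome vector order: (P1.a,P2.a,P2.b)
TSO: 9 outcomes — {0/0/0; 0/0/1; 0/1/0; 0/1/1; 0/2/1; 1/0/0; 1/0/1; 1/1/1; 1/2/1}
claimed∖TSO = {1/2/0}

spurious: P1.a=1 P2.a=2 P2.b=0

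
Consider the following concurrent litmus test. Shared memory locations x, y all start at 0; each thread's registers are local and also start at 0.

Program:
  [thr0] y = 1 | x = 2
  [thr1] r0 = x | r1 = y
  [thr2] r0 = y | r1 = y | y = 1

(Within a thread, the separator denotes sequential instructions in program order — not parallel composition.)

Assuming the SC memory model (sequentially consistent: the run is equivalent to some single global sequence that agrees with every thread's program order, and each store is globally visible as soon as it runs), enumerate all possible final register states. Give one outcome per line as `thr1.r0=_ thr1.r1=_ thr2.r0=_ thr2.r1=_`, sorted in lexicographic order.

thr1.r0=0 thr1.r1=0 thr2.r0=0 thr2.r1=0
thr1.r0=0 thr1.r1=0 thr2.r0=0 thr2.r1=1
thr1.r0=0 thr1.r1=0 thr2.r0=1 thr2.r1=1
thr1.r0=0 thr1.r1=1 thr2.r0=0 thr2.r1=0
thr1.r0=0 thr1.r1=1 thr2.r0=0 thr2.r1=1
thr1.r0=0 thr1.r1=1 thr2.r0=1 thr2.r1=1
thr1.r0=2 thr1.r1=1 thr2.r0=0 thr2.r1=0
thr1.r0=2 thr1.r1=1 thr2.r0=0 thr2.r1=1
thr1.r0=2 thr1.r1=1 thr2.r0=1 thr2.r1=1

outcome vector order: (thr1.r0,thr1.r1,thr2.r0,thr2.r1)
|SC outcomes| = 9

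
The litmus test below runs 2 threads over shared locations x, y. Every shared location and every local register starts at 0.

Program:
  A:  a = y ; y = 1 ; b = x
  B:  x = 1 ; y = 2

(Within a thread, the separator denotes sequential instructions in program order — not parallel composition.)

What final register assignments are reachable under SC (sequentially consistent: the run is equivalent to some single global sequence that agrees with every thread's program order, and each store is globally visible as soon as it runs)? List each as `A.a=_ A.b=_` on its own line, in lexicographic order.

A.a=0 A.b=0
A.a=0 A.b=1
A.a=2 A.b=1

outcome vector order: (A.a,A.b)
|SC outcomes| = 3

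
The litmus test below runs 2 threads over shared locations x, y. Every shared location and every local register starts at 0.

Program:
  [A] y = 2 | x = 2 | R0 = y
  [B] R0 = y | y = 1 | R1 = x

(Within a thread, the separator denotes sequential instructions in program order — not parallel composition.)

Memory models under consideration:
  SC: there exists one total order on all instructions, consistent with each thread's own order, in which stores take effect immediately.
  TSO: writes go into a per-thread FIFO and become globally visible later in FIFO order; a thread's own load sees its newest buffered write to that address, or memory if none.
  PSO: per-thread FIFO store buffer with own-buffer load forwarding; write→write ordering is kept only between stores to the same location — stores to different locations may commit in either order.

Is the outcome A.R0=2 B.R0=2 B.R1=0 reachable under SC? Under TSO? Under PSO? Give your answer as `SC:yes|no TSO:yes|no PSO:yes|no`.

SC:no TSO:yes PSO:yes

outcome vector order: (A.R0,B.R0,B.R1)
under SC → <1 0 0> <1 0 2> <1 2 0> <1 2 2> <2 0 0> <2 0 2> <2 2 2>
under TSO → <1 0 0> <1 0 2> <1 2 0> <1 2 2> <2 0 0> <2 0 2> <2 2 0> <2 2 2>
under PSO → <1 0 0> <1 0 2> <1 2 0> <1 2 2> <2 0 0> <2 0 2> <2 2 0> <2 2 2>
target <2 2 0> ∈ {TSO,PSO}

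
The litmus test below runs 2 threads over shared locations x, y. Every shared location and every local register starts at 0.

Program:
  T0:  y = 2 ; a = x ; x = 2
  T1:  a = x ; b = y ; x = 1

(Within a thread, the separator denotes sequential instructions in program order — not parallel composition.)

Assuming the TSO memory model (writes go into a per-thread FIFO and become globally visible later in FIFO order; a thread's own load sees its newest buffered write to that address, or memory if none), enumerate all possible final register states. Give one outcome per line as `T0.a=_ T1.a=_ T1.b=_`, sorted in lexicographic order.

outcome vector order: (T0.a,T1.a,T1.b)
|TSO outcomes| = 5

T0.a=0 T1.a=0 T1.b=0
T0.a=0 T1.a=0 T1.b=2
T0.a=0 T1.a=2 T1.b=2
T0.a=1 T1.a=0 T1.b=0
T0.a=1 T1.a=0 T1.b=2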